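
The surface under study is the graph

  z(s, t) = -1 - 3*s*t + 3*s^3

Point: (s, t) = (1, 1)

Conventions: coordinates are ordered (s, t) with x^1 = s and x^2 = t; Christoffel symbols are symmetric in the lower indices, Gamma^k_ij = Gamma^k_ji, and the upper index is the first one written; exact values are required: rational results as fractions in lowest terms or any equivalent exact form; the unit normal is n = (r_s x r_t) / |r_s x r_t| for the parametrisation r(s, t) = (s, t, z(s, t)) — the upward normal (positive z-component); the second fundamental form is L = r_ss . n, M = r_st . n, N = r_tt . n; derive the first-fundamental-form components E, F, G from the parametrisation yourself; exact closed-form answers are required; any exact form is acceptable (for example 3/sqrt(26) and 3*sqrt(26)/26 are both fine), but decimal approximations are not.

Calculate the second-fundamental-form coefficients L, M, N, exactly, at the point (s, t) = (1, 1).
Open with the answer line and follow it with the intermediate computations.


Answer: L = 9*sqrt(46)/23, M = -3*sqrt(46)/46, N = 0

z_s = 6, z_t = -3, z_ss = 18, z_st = -3, z_tt = 0
E = 37, F = -18, G = 10; answer radicand W^2 = 46
unnormalised second-form numerators: l = 18, m = -3, n = 0; L = l/sqrt(46), and similarly M = m/sqrt(W^2), N = n/sqrt(W^2)


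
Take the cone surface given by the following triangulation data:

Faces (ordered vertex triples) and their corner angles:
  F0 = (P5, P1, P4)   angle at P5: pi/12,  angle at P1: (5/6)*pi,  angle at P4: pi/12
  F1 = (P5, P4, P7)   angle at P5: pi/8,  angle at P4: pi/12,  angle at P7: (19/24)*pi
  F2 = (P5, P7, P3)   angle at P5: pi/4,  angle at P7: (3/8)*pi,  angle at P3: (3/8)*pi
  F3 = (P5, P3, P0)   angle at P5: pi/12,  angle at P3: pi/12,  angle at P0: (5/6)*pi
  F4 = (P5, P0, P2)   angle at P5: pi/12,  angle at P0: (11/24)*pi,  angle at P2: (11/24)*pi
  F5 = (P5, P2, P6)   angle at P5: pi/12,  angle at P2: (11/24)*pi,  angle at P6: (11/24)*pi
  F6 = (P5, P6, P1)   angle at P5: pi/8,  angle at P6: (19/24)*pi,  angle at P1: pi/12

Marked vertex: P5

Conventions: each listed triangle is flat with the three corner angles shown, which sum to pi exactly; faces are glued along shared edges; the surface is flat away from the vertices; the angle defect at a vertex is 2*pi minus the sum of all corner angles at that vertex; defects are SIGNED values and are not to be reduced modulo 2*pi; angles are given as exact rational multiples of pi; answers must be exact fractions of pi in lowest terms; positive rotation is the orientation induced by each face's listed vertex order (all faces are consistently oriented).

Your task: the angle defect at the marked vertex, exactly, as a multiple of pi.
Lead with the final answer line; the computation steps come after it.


Answer: defect(P5) = (7/6)*pi

Sum of corner angles at P5: (5/6)*pi
defect = 2*pi - (5/6)*pi


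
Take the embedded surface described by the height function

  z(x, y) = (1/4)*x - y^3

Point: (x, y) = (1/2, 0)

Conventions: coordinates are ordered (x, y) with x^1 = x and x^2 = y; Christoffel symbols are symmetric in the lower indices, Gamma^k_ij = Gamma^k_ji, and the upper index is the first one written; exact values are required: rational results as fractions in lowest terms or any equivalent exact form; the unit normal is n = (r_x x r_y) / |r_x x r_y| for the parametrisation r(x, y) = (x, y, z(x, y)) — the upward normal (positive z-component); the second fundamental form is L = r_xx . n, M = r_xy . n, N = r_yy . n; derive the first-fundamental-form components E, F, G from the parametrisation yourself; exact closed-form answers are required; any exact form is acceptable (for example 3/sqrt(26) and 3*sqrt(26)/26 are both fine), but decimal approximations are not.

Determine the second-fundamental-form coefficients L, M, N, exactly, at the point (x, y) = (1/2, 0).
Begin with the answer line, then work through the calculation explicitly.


Answer: L = 0, M = 0, N = 0

z_x = 1/4, z_y = 0, z_xx = 0, z_xy = 0, z_yy = 0
E = 17/16, F = 0, G = 1; answer radicand W^2 = 17/16
unnormalised second-form numerators: l = 0, m = 0, n = 0; L = l/sqrt(17/16), and similarly M = m/sqrt(W^2), N = n/sqrt(W^2)


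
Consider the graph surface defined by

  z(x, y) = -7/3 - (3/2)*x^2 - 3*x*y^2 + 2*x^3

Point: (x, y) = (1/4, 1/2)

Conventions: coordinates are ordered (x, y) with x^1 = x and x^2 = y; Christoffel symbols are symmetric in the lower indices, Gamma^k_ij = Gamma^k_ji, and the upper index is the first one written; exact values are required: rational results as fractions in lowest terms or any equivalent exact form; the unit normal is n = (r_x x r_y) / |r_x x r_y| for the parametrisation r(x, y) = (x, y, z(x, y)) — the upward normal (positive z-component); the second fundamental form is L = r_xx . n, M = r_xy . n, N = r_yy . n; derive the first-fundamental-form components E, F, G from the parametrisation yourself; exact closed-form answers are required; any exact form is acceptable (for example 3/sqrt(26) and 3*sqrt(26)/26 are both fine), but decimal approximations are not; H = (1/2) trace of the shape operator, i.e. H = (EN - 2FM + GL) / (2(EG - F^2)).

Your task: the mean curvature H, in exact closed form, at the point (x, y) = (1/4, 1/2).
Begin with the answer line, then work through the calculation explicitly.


Answer: H = 426*sqrt(181)/32761

z_x = -9/8, z_y = -3/4, z_xx = 0, z_xy = -3, z_yy = -3/2
E = 145/64, F = 27/32, G = 25/16; answer radicand W^2 = 181/64
unnormalised second-form numerators: l = 0, m = -3, n = -3/2; L = l/sqrt(181/64), and similarly M = m/sqrt(W^2), N = n/sqrt(W^2)
H = (E*n - 2*F*m + G*l) / (2*(EG - F^2)*sqrt(W^2)); E*n - 2*F*m + G*l = 213/128, EG - F^2 = 181/64, so H = (213/724)/sqrt(181/64)


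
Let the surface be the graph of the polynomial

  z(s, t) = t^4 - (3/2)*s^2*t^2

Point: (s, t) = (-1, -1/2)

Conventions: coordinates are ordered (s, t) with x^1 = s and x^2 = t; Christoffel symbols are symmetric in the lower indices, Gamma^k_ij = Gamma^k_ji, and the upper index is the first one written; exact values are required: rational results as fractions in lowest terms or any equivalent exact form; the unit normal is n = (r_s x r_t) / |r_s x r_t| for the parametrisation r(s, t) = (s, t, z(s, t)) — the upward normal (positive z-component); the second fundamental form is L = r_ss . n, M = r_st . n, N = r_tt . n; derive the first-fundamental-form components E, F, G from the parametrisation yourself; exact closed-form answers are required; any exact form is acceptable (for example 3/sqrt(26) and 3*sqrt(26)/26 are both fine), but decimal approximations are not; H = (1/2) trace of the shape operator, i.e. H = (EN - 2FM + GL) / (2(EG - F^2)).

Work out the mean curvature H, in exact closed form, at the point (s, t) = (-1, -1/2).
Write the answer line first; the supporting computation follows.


Answer: H = 96*sqrt(41)/1681

z_s = 3/4, z_t = 1, z_ss = -3/4, z_st = -3, z_tt = 0
E = 25/16, F = 3/4, G = 2; answer radicand W^2 = 41/16
unnormalised second-form numerators: l = -3/4, m = -3, n = 0; L = l/sqrt(41/16), and similarly M = m/sqrt(W^2), N = n/sqrt(W^2)
H = (E*n - 2*F*m + G*l) / (2*(EG - F^2)*sqrt(W^2)); E*n - 2*F*m + G*l = 3, EG - F^2 = 41/16, so H = (24/41)/sqrt(41/16)


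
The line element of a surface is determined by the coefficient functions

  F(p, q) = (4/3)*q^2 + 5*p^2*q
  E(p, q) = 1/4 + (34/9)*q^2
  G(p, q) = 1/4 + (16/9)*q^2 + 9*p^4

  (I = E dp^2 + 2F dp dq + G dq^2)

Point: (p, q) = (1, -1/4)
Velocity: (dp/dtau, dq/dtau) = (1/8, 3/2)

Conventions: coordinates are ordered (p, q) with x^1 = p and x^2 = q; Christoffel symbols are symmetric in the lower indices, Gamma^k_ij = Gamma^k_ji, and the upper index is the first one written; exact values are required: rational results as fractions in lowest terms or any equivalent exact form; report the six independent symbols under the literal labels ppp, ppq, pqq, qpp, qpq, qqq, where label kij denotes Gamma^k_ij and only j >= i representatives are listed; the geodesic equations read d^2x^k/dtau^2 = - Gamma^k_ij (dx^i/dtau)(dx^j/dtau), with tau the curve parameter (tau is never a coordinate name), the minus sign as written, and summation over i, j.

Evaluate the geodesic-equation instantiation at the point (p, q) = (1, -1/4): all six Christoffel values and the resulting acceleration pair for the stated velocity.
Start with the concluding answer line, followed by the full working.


Answer: Gamma_ppp = -672/1181, Gamma_ppq = 31516/8267, Gamma_pqq = -332952/8267, Gamma_qpp = -280/1181, Gamma_qpq = 2832/1181, Gamma_qqq = -5984/1181; accelerations (d^2p/dtau^2, d^2q/dtau^2) = (737397/8267, 99251/9448)

E = 35/72, F = -7/6, G = 337/36 at the point
E_p = 0, E_q = -17/9, F_p = -5/2, F_q = 13/3, G_p = 36, G_q = -8/9
EG - F^2 = 8267/2592;  g^inv = (2592/8267) * [[337/36, 7/6], [7/6, 35/72]]
first-kind symbols [ij,l] = (1/2)(d_i g_jl + d_j g_il - d_l g_ij): [pp,p] = E_p/2 = 0, [pp,q] = F_p - E_q/2 = -14/9, [pq,p] = E_q/2 = -17/18, [pq,q] = G_p/2 = 18, [qq,p] = F_q - G_p/2 = -41/3, [qq,q] = G_q/2 = -4/9
Gamma^p_ij = (G*[ij,p] - F*[ij,q])/(EG - F^2), Gamma^q_ij = (E*[ij,q] - F*[ij,p])/(EG - F^2)
Gamma_ppp = -672/1181, Gamma_ppq = 31516/8267, Gamma_pqq = -332952/8267, Gamma_qpp = -280/1181, Gamma_qpq = 2832/1181, Gamma_qqq = -5984/1181
d^2p/dtau^2 = -(Gamma_ppp*(1/8)^2 + 2*Gamma_ppq*(1/8)*(3/2) + Gamma_pqq*(3/2)^2) = 737397/8267
d^2q/dtau^2 = -(Gamma_qpp*(1/8)^2 + 2*Gamma_qpq*(1/8)*(3/2) + Gamma_qqq*(3/2)^2) = 99251/9448


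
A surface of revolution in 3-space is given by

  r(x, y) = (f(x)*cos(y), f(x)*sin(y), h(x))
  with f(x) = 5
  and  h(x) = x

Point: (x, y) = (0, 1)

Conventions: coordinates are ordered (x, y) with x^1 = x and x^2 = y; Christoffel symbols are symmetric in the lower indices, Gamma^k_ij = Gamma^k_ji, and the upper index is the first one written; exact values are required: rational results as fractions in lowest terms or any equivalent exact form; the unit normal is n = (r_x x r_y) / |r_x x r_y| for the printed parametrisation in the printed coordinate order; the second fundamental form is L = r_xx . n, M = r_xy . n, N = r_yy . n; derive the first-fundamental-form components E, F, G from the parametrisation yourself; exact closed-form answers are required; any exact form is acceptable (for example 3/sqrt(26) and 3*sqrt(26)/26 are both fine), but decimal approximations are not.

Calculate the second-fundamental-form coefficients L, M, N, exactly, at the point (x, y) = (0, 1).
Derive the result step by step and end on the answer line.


f = 5, f' = 0, f'' = 0, h' = 1, h'' = 0
E = 1, F = 0, G = 25; answer radicand W^2 = 1
unnormalised second-form numerators: l = 0, m = 0, n = 5; L = l/sqrt(1), and similarly M = m/sqrt(W^2), N = n/sqrt(W^2)

Answer: L = 0, M = 0, N = 5


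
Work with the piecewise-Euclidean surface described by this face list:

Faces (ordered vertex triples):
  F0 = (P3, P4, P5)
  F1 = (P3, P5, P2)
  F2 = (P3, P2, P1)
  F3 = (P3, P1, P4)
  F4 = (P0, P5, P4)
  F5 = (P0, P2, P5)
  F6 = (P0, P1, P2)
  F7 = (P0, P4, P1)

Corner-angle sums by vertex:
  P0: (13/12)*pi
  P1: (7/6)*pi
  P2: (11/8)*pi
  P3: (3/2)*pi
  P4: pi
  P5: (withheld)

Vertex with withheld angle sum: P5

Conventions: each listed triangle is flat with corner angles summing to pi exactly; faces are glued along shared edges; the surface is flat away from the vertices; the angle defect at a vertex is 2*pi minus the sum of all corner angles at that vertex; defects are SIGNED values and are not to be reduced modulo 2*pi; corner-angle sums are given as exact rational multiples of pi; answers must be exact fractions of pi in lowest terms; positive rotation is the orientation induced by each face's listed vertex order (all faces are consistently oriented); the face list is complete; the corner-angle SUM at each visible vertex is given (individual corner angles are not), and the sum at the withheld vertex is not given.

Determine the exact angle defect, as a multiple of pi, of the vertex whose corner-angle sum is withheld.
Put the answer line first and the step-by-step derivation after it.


Answer: defect(P5) = pi/8

V = 6, E = 12, F = 8; chi = V - E + F = 2
Gauss-Bonnet: total defect = 2*pi*chi = 4*pi; visible defects sum to (31/8)*pi


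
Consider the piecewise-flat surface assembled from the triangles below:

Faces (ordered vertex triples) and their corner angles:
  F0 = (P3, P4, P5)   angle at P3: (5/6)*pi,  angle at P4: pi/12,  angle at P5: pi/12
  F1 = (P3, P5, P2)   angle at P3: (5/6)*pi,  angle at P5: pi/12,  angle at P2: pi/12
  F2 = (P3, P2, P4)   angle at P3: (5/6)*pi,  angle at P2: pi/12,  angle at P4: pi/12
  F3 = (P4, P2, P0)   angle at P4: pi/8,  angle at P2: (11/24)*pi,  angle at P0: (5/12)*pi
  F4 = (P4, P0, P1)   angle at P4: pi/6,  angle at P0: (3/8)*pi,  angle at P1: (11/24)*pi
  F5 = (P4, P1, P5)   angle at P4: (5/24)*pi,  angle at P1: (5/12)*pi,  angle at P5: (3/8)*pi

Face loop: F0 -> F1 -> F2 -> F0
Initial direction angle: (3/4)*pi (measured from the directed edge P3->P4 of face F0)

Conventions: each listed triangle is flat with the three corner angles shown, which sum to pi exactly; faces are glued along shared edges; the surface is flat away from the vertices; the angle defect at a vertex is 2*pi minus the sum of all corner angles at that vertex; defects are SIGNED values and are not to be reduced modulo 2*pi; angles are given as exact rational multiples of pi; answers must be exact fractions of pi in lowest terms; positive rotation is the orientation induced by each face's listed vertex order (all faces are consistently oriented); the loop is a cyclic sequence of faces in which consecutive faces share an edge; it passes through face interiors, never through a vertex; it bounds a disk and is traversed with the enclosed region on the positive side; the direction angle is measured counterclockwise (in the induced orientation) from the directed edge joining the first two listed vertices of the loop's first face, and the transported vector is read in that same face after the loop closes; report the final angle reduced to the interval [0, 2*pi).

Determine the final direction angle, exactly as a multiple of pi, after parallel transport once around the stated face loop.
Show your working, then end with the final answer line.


enclosed vertex P3: corner angles sum to (5/2)*pi, defect = 2*pi - (5/2)*pi = -pi/2
final direction = starting direction + enclosed defect total, reduced mod 2*pi (induced orientation)
final angle = (3/4)*pi - pi/2 = pi/4 (mod 2*pi)

Answer: final direction angle = pi/4


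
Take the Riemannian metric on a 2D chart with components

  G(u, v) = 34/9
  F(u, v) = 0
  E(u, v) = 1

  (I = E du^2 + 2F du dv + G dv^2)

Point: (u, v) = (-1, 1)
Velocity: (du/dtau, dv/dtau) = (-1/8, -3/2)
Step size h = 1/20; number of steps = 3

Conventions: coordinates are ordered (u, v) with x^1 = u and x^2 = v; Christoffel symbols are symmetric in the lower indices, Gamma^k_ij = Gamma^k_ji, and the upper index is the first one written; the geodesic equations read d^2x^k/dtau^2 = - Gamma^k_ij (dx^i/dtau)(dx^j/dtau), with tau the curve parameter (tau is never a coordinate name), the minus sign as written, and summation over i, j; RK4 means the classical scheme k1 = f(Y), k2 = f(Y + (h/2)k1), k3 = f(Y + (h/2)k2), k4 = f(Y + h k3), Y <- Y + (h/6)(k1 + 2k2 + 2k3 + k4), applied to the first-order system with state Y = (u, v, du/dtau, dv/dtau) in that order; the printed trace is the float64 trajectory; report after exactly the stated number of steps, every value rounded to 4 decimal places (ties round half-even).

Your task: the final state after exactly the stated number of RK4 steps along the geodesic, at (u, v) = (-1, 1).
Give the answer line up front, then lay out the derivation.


Answer: u = -1.0188, v = 0.7750, du/dtau = -0.1250, dv/dtau = -1.5000

f(Y) = (du/dtau, dv/dtau, -Gamma^u_ij Y'^i Y'^j, -Gamma^v_ij Y'^i Y'^j) with the Gammas evaluated at the stage position; h = 0.050000; intermediate values shown to 6 dp
step 0: u = -1.0000, v = 1.0000, du/dtau = -0.1250, dv/dtau = -1.5000
step 1:
  k1: at (u, v) = (-1.000000, 1.000000), (du/dtau, dv/dtau) = (-0.125000, -1.500000); Gamma_uuu = 0.000000, Gamma_uuv = 0.000000, Gamma_uvv = 0.000000, Gamma_vuu = 0.000000, Gamma_vuv = 0.000000, Gamma_vvv = 0.000000; k1 = (-0.125000, -1.500000, 0.000000, 0.000000)
  k2: at (u, v) = (-1.003125, 0.962500), (du/dtau, dv/dtau) = (-0.125000, -1.500000); Gamma_uuu = 0.000000, Gamma_uuv = 0.000000, Gamma_uvv = 0.000000, Gamma_vuu = 0.000000, Gamma_vuv = 0.000000, Gamma_vvv = 0.000000; k2 = (-0.125000, -1.500000, 0.000000, 0.000000)
  k3: at (u, v) = (-1.003125, 0.962500), (du/dtau, dv/dtau) = (-0.125000, -1.500000); Gamma_uuu = 0.000000, Gamma_uuv = 0.000000, Gamma_uvv = 0.000000, Gamma_vuu = 0.000000, Gamma_vuv = 0.000000, Gamma_vvv = 0.000000; k3 = (-0.125000, -1.500000, 0.000000, 0.000000)
  k4: at (u, v) = (-1.006250, 0.925000), (du/dtau, dv/dtau) = (-0.125000, -1.500000); Gamma_uuu = 0.000000, Gamma_uuv = 0.000000, Gamma_uvv = 0.000000, Gamma_vuu = 0.000000, Gamma_vuv = 0.000000, Gamma_vvv = 0.000000; k4 = (-0.125000, -1.500000, 0.000000, 0.000000)
  Y <- Y + (h/6)(k1 + 2k2 + 2k3 + k4): u = -1.0063, v = 0.9250, du/dtau = -0.1250, dv/dtau = -1.5000
step 2:
  k1: at (u, v) = (-1.006250, 0.925000), (du/dtau, dv/dtau) = (-0.125000, -1.500000); Gamma_uuu = 0.000000, Gamma_uuv = 0.000000, Gamma_uvv = 0.000000, Gamma_vuu = 0.000000, Gamma_vuv = 0.000000, Gamma_vvv = 0.000000; k1 = (-0.125000, -1.500000, 0.000000, 0.000000)
  k2: at (u, v) = (-1.009375, 0.887500), (du/dtau, dv/dtau) = (-0.125000, -1.500000); Gamma_uuu = 0.000000, Gamma_uuv = 0.000000, Gamma_uvv = 0.000000, Gamma_vuu = 0.000000, Gamma_vuv = 0.000000, Gamma_vvv = 0.000000; k2 = (-0.125000, -1.500000, 0.000000, 0.000000)
  k3: at (u, v) = (-1.009375, 0.887500), (du/dtau, dv/dtau) = (-0.125000, -1.500000); Gamma_uuu = 0.000000, Gamma_uuv = 0.000000, Gamma_uvv = 0.000000, Gamma_vuu = 0.000000, Gamma_vuv = 0.000000, Gamma_vvv = 0.000000; k3 = (-0.125000, -1.500000, 0.000000, 0.000000)
  k4: at (u, v) = (-1.012500, 0.850000), (du/dtau, dv/dtau) = (-0.125000, -1.500000); Gamma_uuu = 0.000000, Gamma_uuv = 0.000000, Gamma_uvv = 0.000000, Gamma_vuu = 0.000000, Gamma_vuv = 0.000000, Gamma_vvv = 0.000000; k4 = (-0.125000, -1.500000, 0.000000, 0.000000)
  Y <- Y + (h/6)(k1 + 2k2 + 2k3 + k4): u = -1.0125, v = 0.8500, du/dtau = -0.1250, dv/dtau = -1.5000
step 3:
  k1: at (u, v) = (-1.012500, 0.850000), (du/dtau, dv/dtau) = (-0.125000, -1.500000); Gamma_uuu = 0.000000, Gamma_uuv = 0.000000, Gamma_uvv = 0.000000, Gamma_vuu = 0.000000, Gamma_vuv = 0.000000, Gamma_vvv = 0.000000; k1 = (-0.125000, -1.500000, 0.000000, 0.000000)
  k2: at (u, v) = (-1.015625, 0.812500), (du/dtau, dv/dtau) = (-0.125000, -1.500000); Gamma_uuu = 0.000000, Gamma_uuv = 0.000000, Gamma_uvv = 0.000000, Gamma_vuu = 0.000000, Gamma_vuv = 0.000000, Gamma_vvv = 0.000000; k2 = (-0.125000, -1.500000, 0.000000, 0.000000)
  k3: at (u, v) = (-1.015625, 0.812500), (du/dtau, dv/dtau) = (-0.125000, -1.500000); Gamma_uuu = 0.000000, Gamma_uuv = 0.000000, Gamma_uvv = 0.000000, Gamma_vuu = 0.000000, Gamma_vuv = 0.000000, Gamma_vvv = 0.000000; k3 = (-0.125000, -1.500000, 0.000000, 0.000000)
  k4: at (u, v) = (-1.018750, 0.775000), (du/dtau, dv/dtau) = (-0.125000, -1.500000); Gamma_uuu = 0.000000, Gamma_uuv = 0.000000, Gamma_uvv = 0.000000, Gamma_vuu = 0.000000, Gamma_vuv = 0.000000, Gamma_vvv = 0.000000; k4 = (-0.125000, -1.500000, 0.000000, 0.000000)
  Y <- Y + (h/6)(k1 + 2k2 + 2k3 + k4): u = -1.0188, v = 0.7750, du/dtau = -0.1250, dv/dtau = -1.5000


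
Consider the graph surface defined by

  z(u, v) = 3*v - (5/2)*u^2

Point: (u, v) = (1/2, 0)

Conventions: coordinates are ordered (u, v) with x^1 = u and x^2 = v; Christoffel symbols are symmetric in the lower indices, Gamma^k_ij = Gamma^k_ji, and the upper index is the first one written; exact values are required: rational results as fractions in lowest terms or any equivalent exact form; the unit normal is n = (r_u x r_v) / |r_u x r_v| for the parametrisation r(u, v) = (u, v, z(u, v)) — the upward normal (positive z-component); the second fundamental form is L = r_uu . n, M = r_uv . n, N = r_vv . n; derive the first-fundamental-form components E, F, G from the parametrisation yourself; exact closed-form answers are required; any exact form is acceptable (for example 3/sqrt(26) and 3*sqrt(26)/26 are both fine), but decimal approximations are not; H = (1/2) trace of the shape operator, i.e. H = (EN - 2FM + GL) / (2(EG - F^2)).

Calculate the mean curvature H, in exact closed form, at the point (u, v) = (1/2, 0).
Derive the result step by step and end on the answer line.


z_u = -5/2, z_v = 3, z_uu = -5, z_uv = 0, z_vv = 0
E = 29/4, F = -15/2, G = 10; answer radicand W^2 = 65/4
unnormalised second-form numerators: l = -5, m = 0, n = 0; L = l/sqrt(65/4), and similarly M = m/sqrt(W^2), N = n/sqrt(W^2)
H = (E*n - 2*F*m + G*l) / (2*(EG - F^2)*sqrt(W^2)); E*n - 2*F*m + G*l = -50, EG - F^2 = 65/4, so H = (-20/13)/sqrt(65/4)

Answer: H = -8*sqrt(65)/169


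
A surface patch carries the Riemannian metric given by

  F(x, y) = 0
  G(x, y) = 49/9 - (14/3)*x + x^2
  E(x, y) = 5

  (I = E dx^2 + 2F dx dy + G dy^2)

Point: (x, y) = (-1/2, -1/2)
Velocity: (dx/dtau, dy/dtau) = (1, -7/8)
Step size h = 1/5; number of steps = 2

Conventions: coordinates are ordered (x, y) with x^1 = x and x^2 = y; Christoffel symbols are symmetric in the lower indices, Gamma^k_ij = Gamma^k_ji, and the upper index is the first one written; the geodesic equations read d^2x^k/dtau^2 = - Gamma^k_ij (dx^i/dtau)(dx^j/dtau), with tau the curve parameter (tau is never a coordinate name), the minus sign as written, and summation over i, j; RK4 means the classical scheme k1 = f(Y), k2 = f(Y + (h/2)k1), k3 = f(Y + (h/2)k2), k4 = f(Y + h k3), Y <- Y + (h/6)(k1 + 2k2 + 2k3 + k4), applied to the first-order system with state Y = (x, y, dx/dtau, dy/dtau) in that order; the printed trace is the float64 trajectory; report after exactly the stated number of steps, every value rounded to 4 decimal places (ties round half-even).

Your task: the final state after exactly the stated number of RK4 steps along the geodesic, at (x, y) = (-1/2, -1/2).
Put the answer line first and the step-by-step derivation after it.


Answer: x = -0.1401, y = -0.9031, dx/dtau = 0.7850, dy/dtau = -1.1482

f(Y) = (dx/dtau, dy/dtau, -Gamma^x_ij Y'^i Y'^j, -Gamma^y_ij Y'^i Y'^j) with the Gammas evaluated at the stage position; h = 0.200000; intermediate values shown to 6 dp
step 0: x = -0.5000, y = -0.5000, dx/dtau = 1.0000, dy/dtau = -0.8750
step 1:
  k1: at (x, y) = (-0.500000, -0.500000), (dx/dtau, dy/dtau) = (1.000000, -0.875000); Gamma_xxx = 0.000000, Gamma_xxy = 0.000000, Gamma_xyy = 0.566667, Gamma_yxx = 0.000000, Gamma_yxy = -0.352941, Gamma_yyy = 0.000000; k1 = (1.000000, -0.875000, -0.433854, -0.617647)
  k2: at (x, y) = (-0.400000, -0.587500), (dx/dtau, dy/dtau) = (0.956615, -0.936765); Gamma_xxx = 0.000000, Gamma_xxy = 0.000000, Gamma_xyy = 0.546667, Gamma_yxx = 0.000000, Gamma_yxy = -0.365854, Gamma_yyy = 0.000000; k2 = (0.956615, -0.936765, -0.479715, -0.655700)
  k3: at (x, y) = (-0.404339, -0.593676), (dx/dtau, dy/dtau) = (0.952028, -0.940570); Gamma_xxx = 0.000000, Gamma_xxy = 0.000000, Gamma_xyy = 0.547534, Gamma_yxx = 0.000000, Gamma_yxy = -0.365274, Gamma_yyy = 0.000000; k3 = (0.952028, -0.940570, -0.484388, -0.654169)
  k4: at (x, y) = (-0.309594, -0.688114), (dx/dtau, dy/dtau) = (0.903122, -1.005834); Gamma_xxx = 0.000000, Gamma_xxy = 0.000000, Gamma_xyy = 0.528586, Gamma_yxx = 0.000000, Gamma_yxy = -0.378368, Gamma_yyy = 0.000000; k4 = (0.903122, -1.005834, -0.534771, -0.687413)
  Y <- Y + (h/6)(k1 + 2k2 + 2k3 + k4): x = -0.3093, y = -0.6879, dx/dtau = 0.9034, dy/dtau = -1.0058
step 2:
  k1: at (x, y) = (-0.309320, -0.687850), (dx/dtau, dy/dtau) = (0.903439, -1.005827); Gamma_xxx = 0.000000, Gamma_xxy = 0.000000, Gamma_xyy = 0.528531, Gamma_yxx = 0.000000, Gamma_yxy = -0.378408, Gamma_yyy = 0.000000; k1 = (0.903439, -1.005827, -0.534708, -0.687720)
  k2: at (x, y) = (-0.218976, -0.788433), (dx/dtau, dy/dtau) = (0.849968, -1.074599); Gamma_xxx = 0.000000, Gamma_xxy = 0.000000, Gamma_xyy = 0.510462, Gamma_yxx = 0.000000, Gamma_yxy = -0.391802, Gamma_yyy = 0.000000; k2 = (0.849968, -1.074599, -0.589462, -0.715724)
  k3: at (x, y) = (-0.224323, -0.795310), (dx/dtau, dy/dtau) = (0.844493, -1.077399); Gamma_xxx = 0.000000, Gamma_xxy = 0.000000, Gamma_xyy = 0.511531, Gamma_yxx = 0.000000, Gamma_yxy = -0.390983, Gamma_yyy = 0.000000; k3 = (0.844493, -1.077399, -0.593780, -0.711476)
  k4: at (x, y) = (-0.140421, -0.903330), (dx/dtau, dy/dtau) = (0.784683, -1.148122); Gamma_xxx = 0.000000, Gamma_xxy = 0.000000, Gamma_xyy = 0.494751, Gamma_yxx = 0.000000, Gamma_yxy = -0.404244, Gamma_yyy = 0.000000; k4 = (0.784683, -1.148122, -0.652172, -0.728376)
  Y <- Y + (h/6)(k1 + 2k2 + 2k3 + k4): x = -0.1401, y = -0.9031, dx/dtau = 0.7850, dy/dtau = -1.1482


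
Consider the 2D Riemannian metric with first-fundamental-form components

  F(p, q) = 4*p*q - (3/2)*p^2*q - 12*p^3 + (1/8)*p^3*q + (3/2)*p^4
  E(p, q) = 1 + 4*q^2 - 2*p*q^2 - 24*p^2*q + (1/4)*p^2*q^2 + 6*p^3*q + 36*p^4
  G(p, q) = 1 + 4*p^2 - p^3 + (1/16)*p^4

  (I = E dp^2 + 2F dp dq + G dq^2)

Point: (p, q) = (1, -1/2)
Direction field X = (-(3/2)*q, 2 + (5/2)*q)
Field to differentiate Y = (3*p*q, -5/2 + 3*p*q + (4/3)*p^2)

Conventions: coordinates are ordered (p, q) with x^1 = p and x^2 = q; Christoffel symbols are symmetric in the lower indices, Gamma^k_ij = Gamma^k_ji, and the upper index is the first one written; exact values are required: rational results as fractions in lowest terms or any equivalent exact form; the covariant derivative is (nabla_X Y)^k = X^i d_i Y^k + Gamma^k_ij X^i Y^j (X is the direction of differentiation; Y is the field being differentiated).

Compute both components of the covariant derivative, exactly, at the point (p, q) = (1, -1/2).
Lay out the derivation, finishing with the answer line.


E = 745/16, F = -189/16, G = 65/16 at the point
E_p = 1269/8, E_q = -81/4, F_p = -491/16, F_q = 21/8, G_p = 21/4, G_q = 0
EG - F^2 = 397/8;  g^inv = (8/397) * [[65/16, 189/16], [189/16, 745/16]]
first-kind symbols [ij,l] = (1/2)(d_i g_jl + d_j g_il - d_l g_ij): [pp,p] = E_p/2 = 1269/16, [pp,q] = F_p - E_q/2 = -329/16, [pq,p] = E_q/2 = -81/8, [pq,q] = G_p/2 = 21/8, [qq,p] = F_q - G_p/2 = 0, [qq,q] = G_q/2 = 0
Gamma^p_ij = (G*[ij,p] - F*[ij,q])/(EG - F^2), Gamma^q_ij = (E*[ij,q] - F*[ij,p])/(EG - F^2)
Gamma_ppp = 1269/794, Gamma_ppq = -81/397, Gamma_pqq = 0, Gamma_qpp = -329/794, Gamma_qpq = 21/397, Gamma_qqq = 0
X = (3/4, 3/4), Y = (-3/2, -8/3) at the point

Answer: (nabla_X Y)^p = -225/6352, (nabla_X Y)^q = 21761/6352


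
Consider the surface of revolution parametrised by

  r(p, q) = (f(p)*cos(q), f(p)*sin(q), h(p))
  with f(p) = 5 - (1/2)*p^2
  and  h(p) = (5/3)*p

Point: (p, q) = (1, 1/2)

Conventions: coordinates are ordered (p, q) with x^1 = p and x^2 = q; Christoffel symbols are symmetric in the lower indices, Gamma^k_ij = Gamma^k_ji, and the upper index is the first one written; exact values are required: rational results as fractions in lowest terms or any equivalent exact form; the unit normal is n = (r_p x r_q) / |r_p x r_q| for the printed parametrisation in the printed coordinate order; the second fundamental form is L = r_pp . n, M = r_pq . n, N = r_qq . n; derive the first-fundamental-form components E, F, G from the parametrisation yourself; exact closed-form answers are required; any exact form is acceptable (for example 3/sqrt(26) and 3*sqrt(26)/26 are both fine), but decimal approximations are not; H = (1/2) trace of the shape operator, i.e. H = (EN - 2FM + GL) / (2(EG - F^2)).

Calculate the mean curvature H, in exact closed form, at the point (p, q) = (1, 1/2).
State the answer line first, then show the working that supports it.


Answer: H = 745*sqrt(34)/20808

f = 9/2, f' = -1, f'' = -1, h' = 5/3, h'' = 0
E = 34/9, F = 0, G = 81/4; answer radicand W^2 = 34/9
unnormalised second-form numerators: l = 5/3, m = 0, n = 15/2; L = l/sqrt(34/9), and similarly M = m/sqrt(W^2), N = n/sqrt(W^2)
H = (E*n - 2*F*m + G*l) / (2*(EG - F^2)*sqrt(W^2)); E*n - 2*F*m + G*l = 745/12, EG - F^2 = 153/2, so H = (745/1836)/sqrt(34/9)


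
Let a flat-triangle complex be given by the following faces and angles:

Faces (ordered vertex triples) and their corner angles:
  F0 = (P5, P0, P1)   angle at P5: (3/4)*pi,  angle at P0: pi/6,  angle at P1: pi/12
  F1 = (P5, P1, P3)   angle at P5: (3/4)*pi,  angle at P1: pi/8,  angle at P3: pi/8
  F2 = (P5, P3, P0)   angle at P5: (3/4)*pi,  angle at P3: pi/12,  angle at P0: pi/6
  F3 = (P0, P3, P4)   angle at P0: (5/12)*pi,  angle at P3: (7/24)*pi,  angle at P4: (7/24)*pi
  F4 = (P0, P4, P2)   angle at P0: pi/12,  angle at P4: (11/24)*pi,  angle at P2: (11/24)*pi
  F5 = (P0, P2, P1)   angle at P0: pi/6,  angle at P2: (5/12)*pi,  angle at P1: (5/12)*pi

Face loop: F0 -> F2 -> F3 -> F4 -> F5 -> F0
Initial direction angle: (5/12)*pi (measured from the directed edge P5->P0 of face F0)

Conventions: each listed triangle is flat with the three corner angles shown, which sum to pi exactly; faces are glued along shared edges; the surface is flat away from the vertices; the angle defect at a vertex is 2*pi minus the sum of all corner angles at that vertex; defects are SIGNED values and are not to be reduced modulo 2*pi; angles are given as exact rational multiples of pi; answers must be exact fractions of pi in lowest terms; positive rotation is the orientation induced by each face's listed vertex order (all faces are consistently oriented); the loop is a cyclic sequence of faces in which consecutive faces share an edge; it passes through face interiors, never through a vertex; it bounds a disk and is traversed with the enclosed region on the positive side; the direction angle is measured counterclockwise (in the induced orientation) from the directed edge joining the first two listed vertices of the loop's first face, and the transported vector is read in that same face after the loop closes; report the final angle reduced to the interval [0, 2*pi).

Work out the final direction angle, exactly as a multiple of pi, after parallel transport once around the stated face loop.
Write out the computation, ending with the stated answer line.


enclosed vertex P0: corner angles sum to pi, defect = 2*pi - pi = pi
by Gauss-Bonnet the loop rotates the vector by the enclosed defect sum (positive orientation, mod 2*pi)
final angle = (5/12)*pi + pi = (17/12)*pi (mod 2*pi)

Answer: final direction angle = (17/12)*pi


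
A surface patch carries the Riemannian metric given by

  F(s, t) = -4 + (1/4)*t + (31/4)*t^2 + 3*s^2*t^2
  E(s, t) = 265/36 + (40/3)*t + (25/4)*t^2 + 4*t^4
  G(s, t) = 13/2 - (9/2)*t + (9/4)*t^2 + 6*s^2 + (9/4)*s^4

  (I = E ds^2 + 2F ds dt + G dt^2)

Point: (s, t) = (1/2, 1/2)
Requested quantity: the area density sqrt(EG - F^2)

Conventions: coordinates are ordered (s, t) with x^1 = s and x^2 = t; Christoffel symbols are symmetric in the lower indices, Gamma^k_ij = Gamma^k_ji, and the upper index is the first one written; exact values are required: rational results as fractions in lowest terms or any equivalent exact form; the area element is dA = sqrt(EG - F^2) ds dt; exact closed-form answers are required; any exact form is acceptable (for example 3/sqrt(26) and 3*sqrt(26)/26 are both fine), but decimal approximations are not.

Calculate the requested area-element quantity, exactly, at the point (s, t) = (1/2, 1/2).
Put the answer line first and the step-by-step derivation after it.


Answer: sqrt(EG - F^2) = sqrt(913829)/96

E = 2281/144, F = -7/4, G = 413/64; EG - F^2 = 913829/9216


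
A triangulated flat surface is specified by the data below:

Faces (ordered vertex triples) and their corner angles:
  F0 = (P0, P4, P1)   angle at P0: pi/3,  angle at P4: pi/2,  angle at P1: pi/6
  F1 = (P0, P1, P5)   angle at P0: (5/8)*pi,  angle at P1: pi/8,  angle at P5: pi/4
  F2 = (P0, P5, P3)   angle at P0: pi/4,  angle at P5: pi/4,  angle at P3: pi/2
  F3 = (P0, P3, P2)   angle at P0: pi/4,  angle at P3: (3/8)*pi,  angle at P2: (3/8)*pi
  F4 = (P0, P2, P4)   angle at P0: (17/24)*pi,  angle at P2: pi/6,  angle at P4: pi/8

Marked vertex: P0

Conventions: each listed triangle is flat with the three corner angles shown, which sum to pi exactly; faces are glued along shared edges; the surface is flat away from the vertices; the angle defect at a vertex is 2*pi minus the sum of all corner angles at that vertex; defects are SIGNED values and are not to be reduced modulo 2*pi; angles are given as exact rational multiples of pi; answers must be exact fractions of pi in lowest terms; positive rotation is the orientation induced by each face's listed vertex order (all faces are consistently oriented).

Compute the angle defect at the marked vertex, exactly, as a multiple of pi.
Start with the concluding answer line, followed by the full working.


Answer: defect(P0) = -pi/6

Sum of corner angles at P0: (13/6)*pi
defect = 2*pi - (13/6)*pi


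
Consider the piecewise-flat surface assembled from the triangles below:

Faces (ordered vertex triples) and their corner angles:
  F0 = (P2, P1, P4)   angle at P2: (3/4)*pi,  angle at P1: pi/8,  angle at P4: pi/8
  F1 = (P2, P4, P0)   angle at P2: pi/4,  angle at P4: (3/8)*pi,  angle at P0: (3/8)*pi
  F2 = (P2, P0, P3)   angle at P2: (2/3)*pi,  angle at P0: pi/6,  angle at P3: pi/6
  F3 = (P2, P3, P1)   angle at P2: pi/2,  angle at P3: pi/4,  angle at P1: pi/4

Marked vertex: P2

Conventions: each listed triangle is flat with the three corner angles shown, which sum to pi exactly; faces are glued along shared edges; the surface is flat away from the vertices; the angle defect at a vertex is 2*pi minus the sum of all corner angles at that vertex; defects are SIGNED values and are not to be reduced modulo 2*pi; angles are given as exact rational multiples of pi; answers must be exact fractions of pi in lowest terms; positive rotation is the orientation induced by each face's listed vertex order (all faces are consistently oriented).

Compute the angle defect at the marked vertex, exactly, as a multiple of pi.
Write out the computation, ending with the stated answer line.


Sum of corner angles at P2: (13/6)*pi
defect = 2*pi - (13/6)*pi

Answer: defect(P2) = -pi/6


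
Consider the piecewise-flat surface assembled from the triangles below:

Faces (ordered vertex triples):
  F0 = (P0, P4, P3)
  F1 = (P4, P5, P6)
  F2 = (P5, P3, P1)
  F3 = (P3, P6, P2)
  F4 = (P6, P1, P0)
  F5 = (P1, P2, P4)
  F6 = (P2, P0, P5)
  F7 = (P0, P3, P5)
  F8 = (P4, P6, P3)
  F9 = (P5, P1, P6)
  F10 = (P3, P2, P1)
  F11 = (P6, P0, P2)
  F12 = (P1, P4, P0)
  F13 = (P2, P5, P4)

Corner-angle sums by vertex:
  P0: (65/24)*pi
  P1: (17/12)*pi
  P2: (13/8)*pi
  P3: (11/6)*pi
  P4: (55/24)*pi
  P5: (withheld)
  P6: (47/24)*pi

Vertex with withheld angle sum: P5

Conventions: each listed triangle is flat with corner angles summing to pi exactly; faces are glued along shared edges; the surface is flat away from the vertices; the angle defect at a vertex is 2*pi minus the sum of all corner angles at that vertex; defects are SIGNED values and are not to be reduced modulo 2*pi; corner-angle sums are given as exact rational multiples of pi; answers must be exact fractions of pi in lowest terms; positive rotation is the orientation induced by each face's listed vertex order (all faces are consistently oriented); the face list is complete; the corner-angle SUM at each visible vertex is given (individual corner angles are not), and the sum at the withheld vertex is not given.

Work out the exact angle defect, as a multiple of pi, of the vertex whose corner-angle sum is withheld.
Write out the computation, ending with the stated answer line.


V = 7, E = 21, F = 14; chi = V - E + F = 0
Gauss-Bonnet: total defect = 2*pi*chi = 0; visible defects sum to pi/6

Answer: defect(P5) = -pi/6


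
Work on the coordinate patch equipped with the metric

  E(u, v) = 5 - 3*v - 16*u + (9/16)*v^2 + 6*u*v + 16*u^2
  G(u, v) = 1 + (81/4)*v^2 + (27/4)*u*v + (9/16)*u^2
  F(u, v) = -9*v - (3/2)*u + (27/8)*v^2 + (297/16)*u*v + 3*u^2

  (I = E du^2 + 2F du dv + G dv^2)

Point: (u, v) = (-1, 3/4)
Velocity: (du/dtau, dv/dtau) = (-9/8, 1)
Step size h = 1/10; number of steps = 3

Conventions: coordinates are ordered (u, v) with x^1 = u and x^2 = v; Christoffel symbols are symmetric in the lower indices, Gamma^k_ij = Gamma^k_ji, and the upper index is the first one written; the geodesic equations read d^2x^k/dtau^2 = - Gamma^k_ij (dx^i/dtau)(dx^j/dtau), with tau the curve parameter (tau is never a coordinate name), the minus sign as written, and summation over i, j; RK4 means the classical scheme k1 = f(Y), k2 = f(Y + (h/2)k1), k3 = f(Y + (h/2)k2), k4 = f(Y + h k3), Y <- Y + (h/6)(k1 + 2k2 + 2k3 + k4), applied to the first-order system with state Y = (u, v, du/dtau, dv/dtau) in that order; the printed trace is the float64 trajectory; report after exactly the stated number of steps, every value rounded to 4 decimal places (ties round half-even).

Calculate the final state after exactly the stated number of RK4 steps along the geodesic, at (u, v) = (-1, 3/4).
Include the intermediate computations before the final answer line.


f(Y) = (du/dtau, dv/dtau, -Gamma^u_ij Y'^i Y'^j, -Gamma^v_ij Y'^i Y'^j) with the Gammas evaluated at the stage position; h = 0.100000; intermediate values shown to 6 dp
step 0: u = -1.0000, v = 0.7500, du/dtau = -1.1250, dv/dtau = 1.0000
step 1:
  k1: at (u, v) = (-1.000000, 0.750000), (du/dtau, dv/dtau) = (-1.125000, 1.000000); Gamma_uuu = -0.580665, Gamma_uuv = -0.108875, Gamma_uvv = -0.653249, Gamma_vuu = 0.280321, Gamma_vuv = 0.052560, Gamma_vvv = 0.315361; k1 = (-1.125000, 1.000000, 1.143185, -0.551882)
  k2: at (u, v) = (-1.056250, 0.800000), (du/dtau, dv/dtau) = (-1.067841, 0.972406); Gamma_uuu = -0.555221, Gamma_uuv = -0.104104, Gamma_uvv = -0.624623, Gamma_vuu = 0.277148, Gamma_vuv = 0.051965, Gamma_vvv = 0.311791; k2 = (-1.067841, 0.972406, 1.007538, -0.502930)
  k3: at (u, v) = (-1.053392, 0.798620), (du/dtau, dv/dtau) = (-1.074623, 0.974854); Gamma_uuu = -0.556111, Gamma_uuv = -0.104271, Gamma_uvv = -0.625625, Gamma_vuu = 0.277703, Gamma_vuv = 0.052069, Gamma_vvv = 0.312416; k3 = (-1.074623, 0.974854, 1.018293, -0.508502)
  k4: at (u, v) = (-1.107462, 0.847485), (du/dtau, dv/dtau) = (-1.023171, 0.949150); Gamma_uuu = -0.533147, Gamma_uuv = -0.099965, Gamma_uvv = -0.599790, Gamma_vuu = 0.274484, Gamma_vuv = 0.051466, Gamma_vvv = 0.308794; k4 = (-1.023171, 0.949150, 0.904321, -0.465578)
  Y <- Y + (h/6)(k1 + 2k2 + 2k3 + k4): u = -1.1072, v = 0.8474, du/dtau = -1.0233, dv/dtau = 0.9493
step 2:
  k1: at (u, v) = (-1.107218, 0.847394), (du/dtau, dv/dtau) = (-1.023347, 0.949328); Gamma_uuu = -0.533209, Gamma_uuv = -0.099977, Gamma_uvv = -0.599860, Gamma_vuu = 0.274538, Gamma_vuv = 0.051476, Gamma_vvv = 0.308855; k1 = (-1.023347, 0.949328, 0.904752, -0.465838)
  k2: at (u, v) = (-1.158386, 0.894861), (du/dtau, dv/dtau) = (-0.978110, 0.926036); Gamma_uuu = -0.512633, Gamma_uuv = -0.096119, Gamma_uvv = -0.576713, Gamma_vuu = 0.271525, Gamma_vuv = 0.050911, Gamma_vvv = 0.305466; k2 = (-0.978110, 0.926036, 0.810869, -0.429491)
  k3: at (u, v) = (-1.156124, 0.893696), (du/dtau, dv/dtau) = (-0.982804, 0.927853); Gamma_uuu = -0.513252, Gamma_uuv = -0.096235, Gamma_uvv = -0.577408, Gamma_vuu = 0.271920, Gamma_vuv = 0.050985, Gamma_vvv = 0.305910; k3 = (-0.982804, 0.927853, 0.817337, -0.433024)
  k4: at (u, v) = (-1.205499, 0.940180), (du/dtau, dv/dtau) = (-0.941613, 0.906026); Gamma_uuu = -0.494463, Gamma_uuv = -0.092712, Gamma_uvv = -0.556271, Gamma_vuu = 0.268916, Gamma_vuv = 0.050422, Gamma_vvv = 0.302531; k4 = (-0.941613, 0.906026, 0.736853, -0.400741)
  Y <- Y + (h/6)(k1 + 2k2 + 2k3 + k4): u = -1.2053, v = 0.9401, du/dtau = -0.9417, dv/dtau = 0.9061
step 3:
  k1: at (u, v) = (-1.205331, 0.940113), (du/dtau, dv/dtau) = (-0.941714, 0.906134); Gamma_uuu = -0.494501, Gamma_uuv = -0.092719, Gamma_uvv = -0.556313, Gamma_vuu = 0.268950, Gamma_vuv = 0.050428, Gamma_vvv = 0.302569; k1 = (-0.941714, 0.906134, 0.737075, -0.400882)
  k2: at (u, v) = (-1.252417, 0.985420), (du/dtau, dv/dtau) = (-0.904860, 0.886090); Gamma_uuu = -0.477433, Gamma_uuv = -0.089519, Gamma_uvv = -0.537112, Gamma_vuu = 0.266109, Gamma_vuv = 0.049895, Gamma_vvv = 0.299373; k2 = (-0.904860, 0.886090, 0.669075, -0.372926)
  k3: at (u, v) = (-1.250574, 0.984418), (du/dtau, dv/dtau) = (-0.908260, 0.887488); Gamma_uuu = -0.477882, Gamma_uuv = -0.089603, Gamma_uvv = -0.537617, Gamma_vuu = 0.266402, Gamma_vuv = 0.049950, Gamma_vvv = 0.299703; k3 = (-0.908260, 0.887488, 0.673216, -0.375294)
  k4: at (u, v) = (-1.296157, 1.028862), (du/dtau, dv/dtau) = (-0.874392, 0.868605); Gamma_uuu = -0.462151, Gamma_uuv = -0.086653, Gamma_uvv = -0.519919, Gamma_vuu = 0.263596, Gamma_vuv = 0.049424, Gamma_vvv = 0.296546; k4 = (-0.874392, 0.868605, 0.613982, -0.350196)
  Y <- Y + (h/6)(k1 + 2k2 + 2k3 + k4): u = -1.2960, v = 1.0288, du/dtau = -0.8745, dv/dtau = 0.8687

Answer: u = -1.2960, v = 1.0288, du/dtau = -0.8745, dv/dtau = 0.8687
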